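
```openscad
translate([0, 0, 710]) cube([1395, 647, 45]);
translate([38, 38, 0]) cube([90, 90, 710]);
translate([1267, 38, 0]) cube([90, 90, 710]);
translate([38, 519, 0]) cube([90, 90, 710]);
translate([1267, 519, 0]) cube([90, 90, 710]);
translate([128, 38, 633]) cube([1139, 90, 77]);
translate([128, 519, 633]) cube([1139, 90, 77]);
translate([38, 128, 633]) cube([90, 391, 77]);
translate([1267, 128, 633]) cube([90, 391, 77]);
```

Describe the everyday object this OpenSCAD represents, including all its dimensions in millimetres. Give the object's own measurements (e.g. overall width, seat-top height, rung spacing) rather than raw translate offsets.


A rectangular dining table. The top is 1395×647×45 mm with its upper surface at z = 755 mm. It stands on four 90×90 mm square legs, each inset 38 mm from the nearest pair of top edges, running from the floor to the underside of the top. Four apron rails, 90 mm thick and 77 mm tall, run between adjacent legs with their top edges flush with the underside of the top and their outer faces flush with the legs' outer faces.


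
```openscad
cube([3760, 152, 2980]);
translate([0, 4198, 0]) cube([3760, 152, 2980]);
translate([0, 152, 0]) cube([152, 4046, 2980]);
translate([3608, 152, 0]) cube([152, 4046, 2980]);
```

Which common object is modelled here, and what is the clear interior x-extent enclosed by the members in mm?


A house (or room) frame. The interior width is 3456 mm.

Four 2980 mm walls enclosing a rectangle with no floor or roof — a room or house frame. Outside width is 3760 mm and wall thickness is 152 mm, so the interior width is 3760 − 2 × 152 = 3456 mm.


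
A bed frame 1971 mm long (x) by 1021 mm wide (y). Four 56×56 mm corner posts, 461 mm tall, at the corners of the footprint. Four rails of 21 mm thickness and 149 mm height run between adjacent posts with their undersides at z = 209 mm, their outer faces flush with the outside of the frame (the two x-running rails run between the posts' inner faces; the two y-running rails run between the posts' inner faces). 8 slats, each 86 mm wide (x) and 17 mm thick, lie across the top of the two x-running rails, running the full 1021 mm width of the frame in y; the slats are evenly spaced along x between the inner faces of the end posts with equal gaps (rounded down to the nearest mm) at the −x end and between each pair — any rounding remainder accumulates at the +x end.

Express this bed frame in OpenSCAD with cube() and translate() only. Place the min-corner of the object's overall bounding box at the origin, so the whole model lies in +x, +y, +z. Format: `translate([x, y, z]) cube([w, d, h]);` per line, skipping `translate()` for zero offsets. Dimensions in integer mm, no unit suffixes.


// slat z = rail_z + rail_h = 209 + 149 = 358
// slat gap = ⌊(1859 − 8·86) / 9⌋ = 130
cube([56, 56, 461]);
translate([0, 965, 0]) cube([56, 56, 461]);
translate([1915, 0, 0]) cube([56, 56, 461]);
translate([1915, 965, 0]) cube([56, 56, 461]);
translate([56, 0, 209]) cube([1859, 21, 149]);
translate([56, 1000, 209]) cube([1859, 21, 149]);
translate([0, 56, 209]) cube([21, 909, 149]);
translate([1950, 56, 209]) cube([21, 909, 149]);
translate([186, 0, 358]) cube([86, 1021, 17]);
translate([402, 0, 358]) cube([86, 1021, 17]);
translate([618, 0, 358]) cube([86, 1021, 17]);
translate([834, 0, 358]) cube([86, 1021, 17]);
translate([1050, 0, 358]) cube([86, 1021, 17]);
translate([1266, 0, 358]) cube([86, 1021, 17]);
translate([1482, 0, 358]) cube([86, 1021, 17]);
translate([1698, 0, 358]) cube([86, 1021, 17]);


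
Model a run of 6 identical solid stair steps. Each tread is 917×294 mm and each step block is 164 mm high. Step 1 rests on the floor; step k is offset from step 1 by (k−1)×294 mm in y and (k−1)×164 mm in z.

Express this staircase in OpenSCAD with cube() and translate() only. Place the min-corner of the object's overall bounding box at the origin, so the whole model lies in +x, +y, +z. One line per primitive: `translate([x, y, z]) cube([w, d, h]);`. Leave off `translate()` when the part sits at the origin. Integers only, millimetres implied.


cube([917, 294, 164]);
translate([0, 294, 164]) cube([917, 294, 164]);
translate([0, 588, 328]) cube([917, 294, 164]);
translate([0, 882, 492]) cube([917, 294, 164]);
translate([0, 1176, 656]) cube([917, 294, 164]);
translate([0, 1470, 820]) cube([917, 294, 164]);


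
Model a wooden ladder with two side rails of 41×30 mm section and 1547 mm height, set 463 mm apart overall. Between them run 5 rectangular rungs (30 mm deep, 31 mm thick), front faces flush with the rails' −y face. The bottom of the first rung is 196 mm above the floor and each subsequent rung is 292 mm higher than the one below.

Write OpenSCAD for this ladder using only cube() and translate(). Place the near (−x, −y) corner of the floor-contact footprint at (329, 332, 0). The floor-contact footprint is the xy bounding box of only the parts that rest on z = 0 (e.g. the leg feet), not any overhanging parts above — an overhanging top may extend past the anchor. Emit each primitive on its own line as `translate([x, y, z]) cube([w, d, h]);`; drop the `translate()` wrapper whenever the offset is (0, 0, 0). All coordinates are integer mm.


translate([329, 332, 0]) cube([41, 30, 1547]);
translate([751, 332, 0]) cube([41, 30, 1547]);
translate([370, 332, 196]) cube([381, 30, 31]);
translate([370, 332, 488]) cube([381, 30, 31]);
translate([370, 332, 780]) cube([381, 30, 31]);
translate([370, 332, 1072]) cube([381, 30, 31]);
translate([370, 332, 1364]) cube([381, 30, 31]);


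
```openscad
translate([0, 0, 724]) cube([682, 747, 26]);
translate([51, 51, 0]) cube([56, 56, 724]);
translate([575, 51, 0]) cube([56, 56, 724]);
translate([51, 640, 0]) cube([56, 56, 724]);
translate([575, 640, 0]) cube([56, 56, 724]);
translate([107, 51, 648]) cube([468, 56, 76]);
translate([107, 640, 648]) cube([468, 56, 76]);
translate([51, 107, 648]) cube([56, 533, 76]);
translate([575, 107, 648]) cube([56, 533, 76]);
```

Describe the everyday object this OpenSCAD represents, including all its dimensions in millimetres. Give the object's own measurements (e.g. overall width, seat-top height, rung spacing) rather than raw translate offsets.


A table: top 682 mm (x) × 747 mm (y), 26 mm thick, upper face at z = 750 mm, on four 56×56 mm square legs, each inset 51 mm from the nearest pair of top edges from z = 0 to the bottom of the top. Four apron rails, 56 mm thick and 76 mm tall, run between adjacent legs with their top edges flush with the underside of the top and their outer faces flush with the legs' outer faces.


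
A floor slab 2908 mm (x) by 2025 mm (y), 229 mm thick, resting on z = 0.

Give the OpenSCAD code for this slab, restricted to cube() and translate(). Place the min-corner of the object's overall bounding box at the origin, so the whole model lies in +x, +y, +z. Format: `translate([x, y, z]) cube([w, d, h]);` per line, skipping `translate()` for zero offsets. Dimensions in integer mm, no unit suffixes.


cube([2908, 2025, 229]);


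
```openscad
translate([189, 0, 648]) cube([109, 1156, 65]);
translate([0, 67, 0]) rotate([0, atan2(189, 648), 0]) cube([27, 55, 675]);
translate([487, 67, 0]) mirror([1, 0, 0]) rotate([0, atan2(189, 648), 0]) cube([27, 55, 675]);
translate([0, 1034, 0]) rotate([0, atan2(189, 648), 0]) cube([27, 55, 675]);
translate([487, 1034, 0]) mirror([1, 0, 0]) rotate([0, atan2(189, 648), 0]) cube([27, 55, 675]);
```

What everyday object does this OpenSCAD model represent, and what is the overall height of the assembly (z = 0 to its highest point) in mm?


A sawhorse. The overall height is 713 mm.

A beam across two mirrored pairs of raked legs — a sawhorse. The beam's underside is at z = 648 (matching the legs' vertical rise in atan2(189, 648)) and the beam is 65 mm tall, so its top is at 648 + 65 = 713 mm. The raked legs top out at the beam's underside, so that is the highest point.


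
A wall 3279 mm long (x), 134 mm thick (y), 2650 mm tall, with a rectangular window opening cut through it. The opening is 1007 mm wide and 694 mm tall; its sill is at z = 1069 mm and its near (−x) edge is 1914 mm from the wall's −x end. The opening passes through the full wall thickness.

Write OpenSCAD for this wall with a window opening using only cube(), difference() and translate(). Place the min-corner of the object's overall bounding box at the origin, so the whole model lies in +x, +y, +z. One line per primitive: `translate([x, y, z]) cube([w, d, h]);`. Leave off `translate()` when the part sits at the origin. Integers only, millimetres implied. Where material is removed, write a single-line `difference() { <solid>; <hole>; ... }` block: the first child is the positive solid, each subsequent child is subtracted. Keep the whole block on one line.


difference() { cube([3279, 134, 2650]); translate([1914, 0, 1069]) cube([1007, 134, 694]); }


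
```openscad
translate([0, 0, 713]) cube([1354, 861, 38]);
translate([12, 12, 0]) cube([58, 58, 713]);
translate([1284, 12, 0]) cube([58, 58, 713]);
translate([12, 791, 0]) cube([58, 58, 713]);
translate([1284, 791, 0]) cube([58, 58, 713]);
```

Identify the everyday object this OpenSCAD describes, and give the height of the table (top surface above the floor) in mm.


A table. The table height is 751 mm.

A 1354×861×38 slab sits at z = 713 on four 58 mm square posts — a table. The top surface is at 713 + 38 = 751 mm.


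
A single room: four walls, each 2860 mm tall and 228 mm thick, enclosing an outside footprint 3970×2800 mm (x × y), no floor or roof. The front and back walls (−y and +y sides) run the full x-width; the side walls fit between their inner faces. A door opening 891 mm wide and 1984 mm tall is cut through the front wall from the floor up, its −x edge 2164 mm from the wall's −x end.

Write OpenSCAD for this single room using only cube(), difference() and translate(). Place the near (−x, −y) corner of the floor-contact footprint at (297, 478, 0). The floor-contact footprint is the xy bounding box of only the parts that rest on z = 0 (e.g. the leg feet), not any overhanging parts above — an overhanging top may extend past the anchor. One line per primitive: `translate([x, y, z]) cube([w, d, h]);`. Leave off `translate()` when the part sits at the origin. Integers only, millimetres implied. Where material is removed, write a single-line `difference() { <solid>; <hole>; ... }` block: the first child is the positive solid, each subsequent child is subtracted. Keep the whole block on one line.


difference() { translate([297, 478, 0]) cube([3970, 228, 2860]); translate([2461, 478, 0]) cube([891, 228, 1984]); }
translate([297, 3050, 0]) cube([3970, 228, 2860]);
translate([297, 706, 0]) cube([228, 2344, 2860]);
translate([4039, 706, 0]) cube([228, 2344, 2860]);


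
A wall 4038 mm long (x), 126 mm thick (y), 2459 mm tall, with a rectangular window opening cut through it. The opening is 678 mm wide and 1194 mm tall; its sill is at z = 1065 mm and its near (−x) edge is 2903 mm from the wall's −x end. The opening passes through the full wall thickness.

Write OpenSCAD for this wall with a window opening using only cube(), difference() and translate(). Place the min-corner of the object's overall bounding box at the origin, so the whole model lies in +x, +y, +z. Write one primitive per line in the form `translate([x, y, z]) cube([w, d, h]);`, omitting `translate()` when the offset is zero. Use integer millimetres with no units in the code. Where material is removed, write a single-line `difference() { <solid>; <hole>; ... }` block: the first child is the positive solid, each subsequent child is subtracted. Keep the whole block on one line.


difference() { cube([4038, 126, 2459]); translate([2903, 0, 1065]) cube([678, 126, 1194]); }


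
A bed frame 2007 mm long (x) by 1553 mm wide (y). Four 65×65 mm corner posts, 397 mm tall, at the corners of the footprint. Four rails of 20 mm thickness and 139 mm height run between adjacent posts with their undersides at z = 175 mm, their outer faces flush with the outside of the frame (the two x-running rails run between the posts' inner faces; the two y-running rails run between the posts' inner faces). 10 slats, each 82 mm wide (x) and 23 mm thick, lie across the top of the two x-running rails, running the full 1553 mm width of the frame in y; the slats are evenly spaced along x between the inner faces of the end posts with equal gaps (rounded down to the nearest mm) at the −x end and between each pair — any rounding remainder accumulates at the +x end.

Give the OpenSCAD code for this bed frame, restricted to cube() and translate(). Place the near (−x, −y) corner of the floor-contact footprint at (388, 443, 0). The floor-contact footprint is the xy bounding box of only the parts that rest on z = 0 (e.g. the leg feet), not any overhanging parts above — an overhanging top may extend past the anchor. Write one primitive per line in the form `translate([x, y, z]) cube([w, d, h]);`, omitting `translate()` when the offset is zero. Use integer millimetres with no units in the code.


translate([388, 443, 0]) cube([65, 65, 397]);
translate([388, 1931, 0]) cube([65, 65, 397]);
translate([2330, 443, 0]) cube([65, 65, 397]);
translate([2330, 1931, 0]) cube([65, 65, 397]);
translate([453, 443, 175]) cube([1877, 20, 139]);
translate([453, 1976, 175]) cube([1877, 20, 139]);
translate([388, 508, 175]) cube([20, 1423, 139]);
translate([2375, 508, 175]) cube([20, 1423, 139]);
translate([549, 443, 314]) cube([82, 1553, 23]);
translate([727, 443, 314]) cube([82, 1553, 23]);
translate([905, 443, 314]) cube([82, 1553, 23]);
translate([1083, 443, 314]) cube([82, 1553, 23]);
translate([1261, 443, 314]) cube([82, 1553, 23]);
translate([1439, 443, 314]) cube([82, 1553, 23]);
translate([1617, 443, 314]) cube([82, 1553, 23]);
translate([1795, 443, 314]) cube([82, 1553, 23]);
translate([1973, 443, 314]) cube([82, 1553, 23]);
translate([2151, 443, 314]) cube([82, 1553, 23]);


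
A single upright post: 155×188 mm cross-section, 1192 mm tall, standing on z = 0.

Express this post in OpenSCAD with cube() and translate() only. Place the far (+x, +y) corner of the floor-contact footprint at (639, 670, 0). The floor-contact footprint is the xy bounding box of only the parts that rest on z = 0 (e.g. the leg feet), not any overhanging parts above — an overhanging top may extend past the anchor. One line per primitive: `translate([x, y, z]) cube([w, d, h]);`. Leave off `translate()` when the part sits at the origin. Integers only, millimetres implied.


translate([484, 482, 0]) cube([155, 188, 1192]);


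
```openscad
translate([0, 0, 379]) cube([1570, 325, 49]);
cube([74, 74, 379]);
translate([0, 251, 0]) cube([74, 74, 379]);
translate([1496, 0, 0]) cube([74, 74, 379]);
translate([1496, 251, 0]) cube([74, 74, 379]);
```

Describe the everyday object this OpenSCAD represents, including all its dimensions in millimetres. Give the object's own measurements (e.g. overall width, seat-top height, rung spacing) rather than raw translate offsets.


A long wooden bench with a 1570 mm (x) × 325 mm (y) seat, 49 mm thick, its top surface 428 mm above the floor. Four 74 mm square legs at the seat corners, flush with the edges, run from z = 0 to the seat underside.


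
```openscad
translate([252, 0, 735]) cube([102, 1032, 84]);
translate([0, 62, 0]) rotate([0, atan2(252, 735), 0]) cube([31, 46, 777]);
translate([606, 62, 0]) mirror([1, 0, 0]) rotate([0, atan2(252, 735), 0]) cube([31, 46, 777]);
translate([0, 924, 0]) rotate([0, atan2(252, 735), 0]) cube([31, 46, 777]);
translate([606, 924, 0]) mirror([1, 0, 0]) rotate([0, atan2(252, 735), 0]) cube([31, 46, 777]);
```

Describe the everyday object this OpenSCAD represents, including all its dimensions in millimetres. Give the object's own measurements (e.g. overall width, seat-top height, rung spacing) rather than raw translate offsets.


A sawhorse. A 102×1032×84 mm beam (x, y, z) sits on two A-frame leg pairs. Each pair is two raked legs of 31×46 mm section (46 mm along y) splaying symmetrically in x. Each leg rises 735 mm vertically over 252 mm of horizontal reach and is 777 mm long along its own axis. Every leg's outer bottom edge rests on the floor and its outer top edge meets a bottom edge of the beam — the left legs (tilting toward +x) meet the beam's −x bottom edge, the right legs (their mirror images, tilting toward −x) meet its +x bottom edge — so the leg tops tuck under the beam, the beam's underside is 735 mm above the floor, and the feet are 606 mm apart outside-to-outside with the beam centred between them. The two leg pairs are set in 62 mm from either end of the beam.


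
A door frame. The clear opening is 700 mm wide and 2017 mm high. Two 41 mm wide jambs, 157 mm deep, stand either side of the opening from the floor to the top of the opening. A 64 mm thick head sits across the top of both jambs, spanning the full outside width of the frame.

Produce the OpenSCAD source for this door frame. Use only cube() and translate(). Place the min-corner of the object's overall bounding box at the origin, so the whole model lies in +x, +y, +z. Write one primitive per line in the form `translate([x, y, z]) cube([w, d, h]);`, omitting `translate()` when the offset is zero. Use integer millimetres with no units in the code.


cube([41, 157, 2017]);
translate([741, 0, 0]) cube([41, 157, 2017]);
translate([0, 0, 2017]) cube([782, 157, 64]);


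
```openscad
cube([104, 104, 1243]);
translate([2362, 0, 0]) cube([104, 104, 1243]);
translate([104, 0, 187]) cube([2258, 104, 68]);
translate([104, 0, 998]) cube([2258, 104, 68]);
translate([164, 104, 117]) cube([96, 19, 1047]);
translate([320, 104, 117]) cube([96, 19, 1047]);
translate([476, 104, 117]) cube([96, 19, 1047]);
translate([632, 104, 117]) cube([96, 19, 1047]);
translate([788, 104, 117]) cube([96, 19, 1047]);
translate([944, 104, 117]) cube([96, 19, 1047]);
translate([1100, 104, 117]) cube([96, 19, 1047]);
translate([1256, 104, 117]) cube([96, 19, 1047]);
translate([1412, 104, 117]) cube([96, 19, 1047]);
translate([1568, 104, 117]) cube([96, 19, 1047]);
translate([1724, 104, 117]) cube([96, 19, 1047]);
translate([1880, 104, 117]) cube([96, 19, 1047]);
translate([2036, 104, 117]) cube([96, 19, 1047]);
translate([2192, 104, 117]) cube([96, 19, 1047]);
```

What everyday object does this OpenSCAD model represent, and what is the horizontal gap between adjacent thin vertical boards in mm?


A fence section. The picket gap is 60 mm.

Two posts, two rails, 14 pickets — a fence section. Span 2258 mm holds 14 pickets of 96 mm with 15 equal gaps: ⌊(2258 − 14·96) / 15⌋ = 60 mm.


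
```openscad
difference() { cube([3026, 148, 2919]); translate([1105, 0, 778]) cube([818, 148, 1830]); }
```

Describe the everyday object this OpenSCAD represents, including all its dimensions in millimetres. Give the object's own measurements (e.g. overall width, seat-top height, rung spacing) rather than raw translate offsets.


A wall 3026 mm long (x), 148 mm thick (y), 2919 mm tall, with a rectangular window opening cut through it. The opening is 818 mm wide and 1830 mm tall; its sill is at z = 778 mm and its near (−x) edge is 1105 mm from the wall's −x end. The opening passes through the full wall thickness.


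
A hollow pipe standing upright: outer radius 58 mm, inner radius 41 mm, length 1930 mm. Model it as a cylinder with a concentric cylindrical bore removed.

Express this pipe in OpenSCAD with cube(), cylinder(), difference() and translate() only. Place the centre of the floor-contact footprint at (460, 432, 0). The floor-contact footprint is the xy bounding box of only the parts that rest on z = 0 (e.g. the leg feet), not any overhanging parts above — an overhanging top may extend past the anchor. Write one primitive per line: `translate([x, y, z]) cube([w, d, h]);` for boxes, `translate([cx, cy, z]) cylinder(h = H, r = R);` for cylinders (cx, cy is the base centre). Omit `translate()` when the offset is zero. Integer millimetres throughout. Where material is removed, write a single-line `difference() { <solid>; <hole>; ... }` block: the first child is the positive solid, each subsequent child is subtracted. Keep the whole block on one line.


difference() { translate([460, 432, 0]) cylinder(h = 1930, r = 58); translate([460, 432, 0]) cylinder(h = 1930, r = 41); }


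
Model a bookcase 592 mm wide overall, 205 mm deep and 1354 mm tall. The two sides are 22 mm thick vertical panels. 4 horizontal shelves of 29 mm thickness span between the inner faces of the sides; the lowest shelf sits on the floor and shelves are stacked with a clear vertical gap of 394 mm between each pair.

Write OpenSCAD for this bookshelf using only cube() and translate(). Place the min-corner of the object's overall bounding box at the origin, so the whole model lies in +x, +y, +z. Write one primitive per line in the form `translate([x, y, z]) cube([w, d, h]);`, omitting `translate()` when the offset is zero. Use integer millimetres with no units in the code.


cube([22, 205, 1354]);
translate([570, 0, 0]) cube([22, 205, 1354]);
translate([22, 0, 0]) cube([548, 205, 29]);
translate([22, 0, 423]) cube([548, 205, 29]);
translate([22, 0, 846]) cube([548, 205, 29]);
translate([22, 0, 1269]) cube([548, 205, 29]);


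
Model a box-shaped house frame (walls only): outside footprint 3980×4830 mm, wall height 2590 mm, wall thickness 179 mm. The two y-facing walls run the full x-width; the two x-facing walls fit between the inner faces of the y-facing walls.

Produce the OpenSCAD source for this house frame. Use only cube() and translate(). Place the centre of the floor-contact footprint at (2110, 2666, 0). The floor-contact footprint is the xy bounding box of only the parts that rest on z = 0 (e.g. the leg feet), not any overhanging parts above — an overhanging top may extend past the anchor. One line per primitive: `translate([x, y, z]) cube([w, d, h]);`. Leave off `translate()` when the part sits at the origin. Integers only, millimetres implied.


translate([120, 251, 0]) cube([3980, 179, 2590]);
translate([120, 4902, 0]) cube([3980, 179, 2590]);
translate([120, 430, 0]) cube([179, 4472, 2590]);
translate([3921, 430, 0]) cube([179, 4472, 2590]);


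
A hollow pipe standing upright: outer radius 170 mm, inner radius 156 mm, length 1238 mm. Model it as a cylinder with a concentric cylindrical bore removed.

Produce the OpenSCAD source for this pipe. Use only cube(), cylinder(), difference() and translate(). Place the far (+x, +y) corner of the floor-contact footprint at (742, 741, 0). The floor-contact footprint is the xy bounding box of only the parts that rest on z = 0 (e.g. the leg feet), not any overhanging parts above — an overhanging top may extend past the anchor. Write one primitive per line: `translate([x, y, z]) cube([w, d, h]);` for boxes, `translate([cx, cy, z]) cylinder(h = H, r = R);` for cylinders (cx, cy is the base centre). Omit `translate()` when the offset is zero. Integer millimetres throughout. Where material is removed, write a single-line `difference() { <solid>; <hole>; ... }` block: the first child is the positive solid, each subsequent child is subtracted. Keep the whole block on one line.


difference() { translate([572, 571, 0]) cylinder(h = 1238, r = 170); translate([572, 571, 0]) cylinder(h = 1238, r = 156); }


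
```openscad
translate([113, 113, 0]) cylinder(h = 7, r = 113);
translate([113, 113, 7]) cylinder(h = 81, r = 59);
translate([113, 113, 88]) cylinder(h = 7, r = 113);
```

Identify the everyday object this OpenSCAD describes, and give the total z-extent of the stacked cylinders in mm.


A spool. The overall height is 95 mm.

Three coaxial cylinders, large–small–large — a spool. Two 7 mm flanges and a 81 mm core give 7 + 81 + 7 = 95 mm.


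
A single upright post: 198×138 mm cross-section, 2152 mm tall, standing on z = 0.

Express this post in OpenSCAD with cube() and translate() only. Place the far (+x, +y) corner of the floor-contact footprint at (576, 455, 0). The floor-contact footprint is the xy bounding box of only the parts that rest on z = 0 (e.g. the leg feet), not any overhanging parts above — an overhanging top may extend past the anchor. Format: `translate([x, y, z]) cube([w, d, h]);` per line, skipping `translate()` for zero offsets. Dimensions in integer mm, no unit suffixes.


translate([378, 317, 0]) cube([198, 138, 2152]);


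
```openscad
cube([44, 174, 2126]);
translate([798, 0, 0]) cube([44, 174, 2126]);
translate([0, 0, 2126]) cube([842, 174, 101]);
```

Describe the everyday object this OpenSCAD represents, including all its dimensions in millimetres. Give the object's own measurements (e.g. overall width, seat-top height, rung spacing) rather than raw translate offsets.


A door frame. The clear opening is 754 mm wide and 2126 mm high. Two 44 mm wide jambs, 174 mm deep, stand either side of the opening from the floor to the top of the opening. A 101 mm thick head sits across the top of both jambs, spanning the full outside width of the frame.


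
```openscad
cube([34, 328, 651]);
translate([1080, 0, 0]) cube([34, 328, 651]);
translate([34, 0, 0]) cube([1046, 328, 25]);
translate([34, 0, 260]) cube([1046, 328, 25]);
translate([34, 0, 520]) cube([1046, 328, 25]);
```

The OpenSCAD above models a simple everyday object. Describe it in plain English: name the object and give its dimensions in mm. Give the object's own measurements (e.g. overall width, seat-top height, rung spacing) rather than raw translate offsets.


An open bookshelf. Two side panels, each 34 mm thick, 328 mm deep and 651 mm tall, stand 1114 mm apart (outside-to-outside). Between them sit 3 shelves, each 25 mm thick and 328 mm deep, spanning the full gap between the sides. The bottom shelf rests on the floor (its underside at z = 0) and the clear gap between one shelf's top and the next shelf's underside is 235 mm.


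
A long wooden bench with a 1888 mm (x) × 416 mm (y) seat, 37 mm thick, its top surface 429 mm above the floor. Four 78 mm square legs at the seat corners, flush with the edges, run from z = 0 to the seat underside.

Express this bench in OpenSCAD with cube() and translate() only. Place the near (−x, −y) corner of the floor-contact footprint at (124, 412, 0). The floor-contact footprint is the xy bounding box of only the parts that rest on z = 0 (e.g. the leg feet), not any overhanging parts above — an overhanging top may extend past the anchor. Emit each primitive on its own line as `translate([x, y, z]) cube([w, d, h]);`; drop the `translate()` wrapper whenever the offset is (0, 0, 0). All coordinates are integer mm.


translate([124, 412, 392]) cube([1888, 416, 37]);
translate([124, 412, 0]) cube([78, 78, 392]);
translate([124, 750, 0]) cube([78, 78, 392]);
translate([1934, 412, 0]) cube([78, 78, 392]);
translate([1934, 750, 0]) cube([78, 78, 392]);


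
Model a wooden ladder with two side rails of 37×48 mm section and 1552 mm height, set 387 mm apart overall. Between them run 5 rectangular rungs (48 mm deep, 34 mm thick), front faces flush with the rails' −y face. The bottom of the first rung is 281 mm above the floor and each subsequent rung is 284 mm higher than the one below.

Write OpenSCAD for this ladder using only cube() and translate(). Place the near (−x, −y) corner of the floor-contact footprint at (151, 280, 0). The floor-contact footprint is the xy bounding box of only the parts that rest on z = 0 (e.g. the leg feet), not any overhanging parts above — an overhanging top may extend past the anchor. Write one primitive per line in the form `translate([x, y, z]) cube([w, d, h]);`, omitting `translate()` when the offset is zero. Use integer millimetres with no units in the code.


translate([151, 280, 0]) cube([37, 48, 1552]);
translate([501, 280, 0]) cube([37, 48, 1552]);
translate([188, 280, 281]) cube([313, 48, 34]);
translate([188, 280, 565]) cube([313, 48, 34]);
translate([188, 280, 849]) cube([313, 48, 34]);
translate([188, 280, 1133]) cube([313, 48, 34]);
translate([188, 280, 1417]) cube([313, 48, 34]);


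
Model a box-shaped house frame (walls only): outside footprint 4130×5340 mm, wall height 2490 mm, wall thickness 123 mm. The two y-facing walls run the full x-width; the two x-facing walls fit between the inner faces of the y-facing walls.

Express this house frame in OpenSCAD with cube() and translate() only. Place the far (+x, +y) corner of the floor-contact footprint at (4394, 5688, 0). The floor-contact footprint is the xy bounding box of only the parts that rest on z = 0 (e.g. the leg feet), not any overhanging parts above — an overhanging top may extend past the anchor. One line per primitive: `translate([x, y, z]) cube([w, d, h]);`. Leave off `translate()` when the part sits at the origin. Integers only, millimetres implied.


translate([264, 348, 0]) cube([4130, 123, 2490]);
translate([264, 5565, 0]) cube([4130, 123, 2490]);
translate([264, 471, 0]) cube([123, 5094, 2490]);
translate([4271, 471, 0]) cube([123, 5094, 2490]);


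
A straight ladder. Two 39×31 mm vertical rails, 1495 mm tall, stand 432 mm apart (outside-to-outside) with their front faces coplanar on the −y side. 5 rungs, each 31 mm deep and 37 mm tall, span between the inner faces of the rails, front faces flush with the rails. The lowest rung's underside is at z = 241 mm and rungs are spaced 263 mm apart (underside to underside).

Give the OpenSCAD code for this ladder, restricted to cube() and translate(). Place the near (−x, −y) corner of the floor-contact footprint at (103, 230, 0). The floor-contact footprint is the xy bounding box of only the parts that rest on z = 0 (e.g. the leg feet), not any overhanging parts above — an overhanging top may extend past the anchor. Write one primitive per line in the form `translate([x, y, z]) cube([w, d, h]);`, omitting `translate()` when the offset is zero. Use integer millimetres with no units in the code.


translate([103, 230, 0]) cube([39, 31, 1495]);
translate([496, 230, 0]) cube([39, 31, 1495]);
translate([142, 230, 241]) cube([354, 31, 37]);
translate([142, 230, 504]) cube([354, 31, 37]);
translate([142, 230, 767]) cube([354, 31, 37]);
translate([142, 230, 1030]) cube([354, 31, 37]);
translate([142, 230, 1293]) cube([354, 31, 37]);


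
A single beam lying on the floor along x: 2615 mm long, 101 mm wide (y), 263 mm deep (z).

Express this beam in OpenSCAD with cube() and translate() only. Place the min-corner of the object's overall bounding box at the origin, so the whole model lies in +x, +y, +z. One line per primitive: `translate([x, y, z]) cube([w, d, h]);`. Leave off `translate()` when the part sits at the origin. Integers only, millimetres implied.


cube([2615, 101, 263]);


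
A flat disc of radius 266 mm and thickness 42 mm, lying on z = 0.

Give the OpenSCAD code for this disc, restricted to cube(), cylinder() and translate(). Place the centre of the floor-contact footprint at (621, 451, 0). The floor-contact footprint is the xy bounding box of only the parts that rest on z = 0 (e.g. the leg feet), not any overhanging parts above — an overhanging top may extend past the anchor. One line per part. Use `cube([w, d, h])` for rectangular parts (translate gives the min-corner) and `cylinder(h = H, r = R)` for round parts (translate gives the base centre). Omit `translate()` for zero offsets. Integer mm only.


translate([621, 451, 0]) cylinder(h = 42, r = 266);


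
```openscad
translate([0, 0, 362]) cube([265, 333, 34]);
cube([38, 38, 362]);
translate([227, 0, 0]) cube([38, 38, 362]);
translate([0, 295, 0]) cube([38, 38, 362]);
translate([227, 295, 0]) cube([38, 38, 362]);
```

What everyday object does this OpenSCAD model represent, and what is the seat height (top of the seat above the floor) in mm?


A stool. The seat height is 396 mm.

A 265×333×34 slab at z = 362 on four corner posts — a stool. The seat top is 362 + 34 = 396 mm.


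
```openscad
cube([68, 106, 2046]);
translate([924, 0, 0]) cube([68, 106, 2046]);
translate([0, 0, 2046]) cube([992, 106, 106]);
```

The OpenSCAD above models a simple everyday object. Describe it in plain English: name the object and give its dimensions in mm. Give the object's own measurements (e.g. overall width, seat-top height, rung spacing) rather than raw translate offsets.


A door frame. The clear opening is 856 mm wide and 2046 mm high. Two 68 mm wide jambs, 106 mm deep, stand either side of the opening from the floor to the top of the opening. A 106 mm thick head sits across the top of both jambs, spanning the full outside width of the frame.


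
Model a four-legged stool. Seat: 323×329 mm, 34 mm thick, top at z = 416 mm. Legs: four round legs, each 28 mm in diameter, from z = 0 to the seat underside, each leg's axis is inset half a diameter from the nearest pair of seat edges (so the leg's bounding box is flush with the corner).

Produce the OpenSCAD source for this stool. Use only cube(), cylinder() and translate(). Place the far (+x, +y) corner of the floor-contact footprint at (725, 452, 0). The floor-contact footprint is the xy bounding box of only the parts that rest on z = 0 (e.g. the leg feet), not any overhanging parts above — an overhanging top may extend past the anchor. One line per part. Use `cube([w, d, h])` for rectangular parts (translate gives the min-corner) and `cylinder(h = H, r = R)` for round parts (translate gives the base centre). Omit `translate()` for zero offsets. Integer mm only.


translate([402, 123, 382]) cube([323, 329, 34]);
translate([416, 137, 0]) cylinder(h = 382, r = 14);
translate([711, 137, 0]) cylinder(h = 382, r = 14);
translate([416, 438, 0]) cylinder(h = 382, r = 14);
translate([711, 438, 0]) cylinder(h = 382, r = 14);


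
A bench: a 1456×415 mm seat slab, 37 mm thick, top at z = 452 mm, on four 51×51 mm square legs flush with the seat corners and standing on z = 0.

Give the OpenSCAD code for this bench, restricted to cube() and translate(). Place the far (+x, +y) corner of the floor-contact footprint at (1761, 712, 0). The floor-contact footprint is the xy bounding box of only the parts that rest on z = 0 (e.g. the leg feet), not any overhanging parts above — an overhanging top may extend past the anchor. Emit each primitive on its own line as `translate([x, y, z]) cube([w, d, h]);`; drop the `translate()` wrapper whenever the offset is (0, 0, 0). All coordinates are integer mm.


// leg_h = 452 − 37 = 415
translate([305, 297, 415]) cube([1456, 415, 37]);
translate([305, 297, 0]) cube([51, 51, 415]);
translate([305, 661, 0]) cube([51, 51, 415]);
translate([1710, 297, 0]) cube([51, 51, 415]);
translate([1710, 661, 0]) cube([51, 51, 415]);


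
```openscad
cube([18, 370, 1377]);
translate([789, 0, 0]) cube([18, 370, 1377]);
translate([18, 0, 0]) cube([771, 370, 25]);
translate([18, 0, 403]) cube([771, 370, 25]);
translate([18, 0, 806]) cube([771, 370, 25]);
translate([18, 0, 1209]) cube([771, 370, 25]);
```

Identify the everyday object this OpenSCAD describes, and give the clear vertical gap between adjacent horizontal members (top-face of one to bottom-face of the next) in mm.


A bookshelf. The clear shelf gap is 378 mm.

Two tall side panels with 4 horizontal boards between them — a bookshelf. The first two shelf undersides are at z = 0 and z = 403; with shelf thickness 25, the clear gap is 403 − 0 − 25 = 378 mm.


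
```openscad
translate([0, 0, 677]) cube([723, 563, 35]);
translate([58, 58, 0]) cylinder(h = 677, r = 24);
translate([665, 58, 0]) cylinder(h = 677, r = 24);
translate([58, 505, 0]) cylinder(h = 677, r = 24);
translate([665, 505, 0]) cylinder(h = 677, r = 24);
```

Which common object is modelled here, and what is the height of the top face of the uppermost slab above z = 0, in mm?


A table. The table height is 712 mm.

A 723×563×35 slab sits at z = 677 on four Ø48 mm round legs — a table. The top surface is at 677 + 35 = 712 mm.


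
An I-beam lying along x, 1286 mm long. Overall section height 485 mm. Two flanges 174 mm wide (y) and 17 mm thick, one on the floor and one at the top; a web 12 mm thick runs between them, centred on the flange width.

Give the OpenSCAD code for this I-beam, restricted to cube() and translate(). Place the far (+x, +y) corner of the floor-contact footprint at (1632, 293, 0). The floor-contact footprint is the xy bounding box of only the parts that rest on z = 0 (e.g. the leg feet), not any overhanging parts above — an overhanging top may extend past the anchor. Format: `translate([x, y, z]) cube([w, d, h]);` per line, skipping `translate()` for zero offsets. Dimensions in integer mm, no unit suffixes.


translate([346, 119, 0]) cube([1286, 174, 17]);
translate([346, 200, 17]) cube([1286, 12, 451]);
translate([346, 119, 468]) cube([1286, 174, 17]);


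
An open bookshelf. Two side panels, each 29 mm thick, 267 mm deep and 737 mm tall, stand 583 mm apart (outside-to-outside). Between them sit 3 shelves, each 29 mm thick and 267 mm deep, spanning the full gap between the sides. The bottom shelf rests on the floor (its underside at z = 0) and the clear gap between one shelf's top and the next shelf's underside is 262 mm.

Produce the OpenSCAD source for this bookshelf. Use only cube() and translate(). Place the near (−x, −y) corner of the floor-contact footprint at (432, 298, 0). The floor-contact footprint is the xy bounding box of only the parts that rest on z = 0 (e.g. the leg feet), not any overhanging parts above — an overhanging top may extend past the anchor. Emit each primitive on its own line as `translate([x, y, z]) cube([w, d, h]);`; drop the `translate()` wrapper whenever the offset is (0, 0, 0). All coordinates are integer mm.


translate([432, 298, 0]) cube([29, 267, 737]);
translate([986, 298, 0]) cube([29, 267, 737]);
translate([461, 298, 0]) cube([525, 267, 29]);
translate([461, 298, 291]) cube([525, 267, 29]);
translate([461, 298, 582]) cube([525, 267, 29]);


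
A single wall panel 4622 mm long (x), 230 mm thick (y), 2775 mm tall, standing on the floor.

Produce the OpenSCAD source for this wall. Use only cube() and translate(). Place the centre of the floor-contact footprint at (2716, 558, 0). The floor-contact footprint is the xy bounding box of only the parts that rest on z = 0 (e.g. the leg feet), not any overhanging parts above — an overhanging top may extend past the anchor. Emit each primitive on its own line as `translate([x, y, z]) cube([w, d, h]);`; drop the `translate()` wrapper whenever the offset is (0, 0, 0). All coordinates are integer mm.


translate([405, 443, 0]) cube([4622, 230, 2775]);


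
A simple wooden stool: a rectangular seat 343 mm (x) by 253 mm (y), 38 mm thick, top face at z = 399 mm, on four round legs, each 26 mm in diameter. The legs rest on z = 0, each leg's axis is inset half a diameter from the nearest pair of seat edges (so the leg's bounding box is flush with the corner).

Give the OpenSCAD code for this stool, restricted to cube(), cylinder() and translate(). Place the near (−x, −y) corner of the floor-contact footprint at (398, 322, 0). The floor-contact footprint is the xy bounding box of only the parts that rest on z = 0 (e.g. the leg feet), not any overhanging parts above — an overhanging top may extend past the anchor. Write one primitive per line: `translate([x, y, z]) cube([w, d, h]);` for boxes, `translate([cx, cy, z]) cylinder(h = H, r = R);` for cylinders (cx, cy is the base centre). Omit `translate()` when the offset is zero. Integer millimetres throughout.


translate([398, 322, 361]) cube([343, 253, 38]);
translate([411, 335, 0]) cylinder(h = 361, r = 13);
translate([728, 335, 0]) cylinder(h = 361, r = 13);
translate([411, 562, 0]) cylinder(h = 361, r = 13);
translate([728, 562, 0]) cylinder(h = 361, r = 13);


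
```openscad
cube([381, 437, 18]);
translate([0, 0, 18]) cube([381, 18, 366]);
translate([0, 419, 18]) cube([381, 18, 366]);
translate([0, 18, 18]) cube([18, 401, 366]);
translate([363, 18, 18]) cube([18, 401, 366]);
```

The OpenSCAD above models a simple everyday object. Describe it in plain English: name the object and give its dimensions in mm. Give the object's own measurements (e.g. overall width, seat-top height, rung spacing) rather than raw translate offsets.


An open-topped rectangular box: outside dimensions 381×437×384 mm, with a uniform wall and base thickness of 18 mm. The base is a full 381×437 slab on the floor; four walls sit on top of the base. The front and back walls (the −y and +y sides) span the full width; the two side walls fit between them.
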